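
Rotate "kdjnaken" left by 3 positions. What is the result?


Input: "kdjnaken", rotate left by 3
First 3 characters: "kdj"
Remaining characters: "naken"
Concatenate remaining + first: "naken" + "kdj" = "nakenkdj"

nakenkdj


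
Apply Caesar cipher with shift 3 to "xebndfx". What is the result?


Caesar cipher: shift "xebndfx" by 3
  'x' (pos 23) + 3 = pos 0 = 'a'
  'e' (pos 4) + 3 = pos 7 = 'h'
  'b' (pos 1) + 3 = pos 4 = 'e'
  'n' (pos 13) + 3 = pos 16 = 'q'
  'd' (pos 3) + 3 = pos 6 = 'g'
  'f' (pos 5) + 3 = pos 8 = 'i'
  'x' (pos 23) + 3 = pos 0 = 'a'
Result: aheqgia

aheqgia


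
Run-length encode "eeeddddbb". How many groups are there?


Input: eeeddddbb
Scanning for consecutive runs:
  Group 1: 'e' x 3 (positions 0-2)
  Group 2: 'd' x 4 (positions 3-6)
  Group 3: 'b' x 2 (positions 7-8)
Total groups: 3

3


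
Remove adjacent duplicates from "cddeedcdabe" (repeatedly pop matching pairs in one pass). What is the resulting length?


Input: cddeedcdabe
Stack-based adjacent duplicate removal:
  Read 'c': push. Stack: c
  Read 'd': push. Stack: cd
  Read 'd': matches stack top 'd' => pop. Stack: c
  Read 'e': push. Stack: ce
  Read 'e': matches stack top 'e' => pop. Stack: c
  Read 'd': push. Stack: cd
  Read 'c': push. Stack: cdc
  Read 'd': push. Stack: cdcd
  Read 'a': push. Stack: cdcda
  Read 'b': push. Stack: cdcdab
  Read 'e': push. Stack: cdcdabe
Final stack: "cdcdabe" (length 7)

7


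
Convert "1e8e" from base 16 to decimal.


Input: "1e8e" in base 16
Positional expansion:
  Digit '1' (value 1) x 16^3 = 4096
  Digit 'e' (value 14) x 16^2 = 3584
  Digit '8' (value 8) x 16^1 = 128
  Digit 'e' (value 14) x 16^0 = 14
Sum = 7822

7822


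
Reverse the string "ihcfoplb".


Input: ihcfoplb
Reading characters right to left:
  Position 7: 'b'
  Position 6: 'l'
  Position 5: 'p'
  Position 4: 'o'
  Position 3: 'f'
  Position 2: 'c'
  Position 1: 'h'
  Position 0: 'i'
Reversed: blpofchi

blpofchi


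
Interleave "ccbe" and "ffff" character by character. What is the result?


Interleaving "ccbe" and "ffff":
  Position 0: 'c' from first, 'f' from second => "cf"
  Position 1: 'c' from first, 'f' from second => "cf"
  Position 2: 'b' from first, 'f' from second => "bf"
  Position 3: 'e' from first, 'f' from second => "ef"
Result: cfcfbfef

cfcfbfef


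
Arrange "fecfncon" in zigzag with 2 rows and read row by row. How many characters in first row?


Zigzag "fecfncon" into 2 rows:
Placing characters:
  'f' => row 0
  'e' => row 1
  'c' => row 0
  'f' => row 1
  'n' => row 0
  'c' => row 1
  'o' => row 0
  'n' => row 1
Rows:
  Row 0: "fcno"
  Row 1: "efcn"
First row length: 4

4


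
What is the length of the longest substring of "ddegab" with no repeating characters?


Input: "ddegab"
Sliding window (track last position of each char):
  Position 0 ('d'): window [0,0] length 1 -- new best
  Position 1 ('d'): repeat (last at 0), move window start to 1
  Position 1 ('d'): window [1,1] length 1
  Position 2 ('e'): window [1,2] length 2 -- new best
  Position 3 ('g'): window [1,3] length 3 -- new best
  Position 4 ('a'): window [1,4] length 4 -- new best
  Position 5 ('b'): window [1,5] length 5 -- new best
Longest substring with no repeats: "degab" with length 5

5


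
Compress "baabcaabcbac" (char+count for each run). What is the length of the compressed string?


Input: baabcaabcbac
Runs:
  'b' x 1 => "b1"
  'a' x 2 => "a2"
  'b' x 1 => "b1"
  'c' x 1 => "c1"
  'a' x 2 => "a2"
  'b' x 1 => "b1"
  'c' x 1 => "c1"
  'b' x 1 => "b1"
  'a' x 1 => "a1"
  'c' x 1 => "c1"
Compressed: "b1a2b1c1a2b1c1b1a1c1"
Compressed length: 20

20


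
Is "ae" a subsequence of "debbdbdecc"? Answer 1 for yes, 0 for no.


Check if "ae" is a subsequence of "debbdbdecc"
Greedy scan:
  Position 0 ('d'): no match needed
  Position 1 ('e'): no match needed
  Position 2 ('b'): no match needed
  Position 3 ('b'): no match needed
  Position 4 ('d'): no match needed
  Position 5 ('b'): no match needed
  Position 6 ('d'): no match needed
  Position 7 ('e'): no match needed
  Position 8 ('c'): no match needed
  Position 9 ('c'): no match needed
Only matched 0/2 characters => not a subsequence

0


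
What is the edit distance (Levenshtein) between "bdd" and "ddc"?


Computing edit distance: "bdd" -> "ddc"
DP table:
           d    d    c
      0    1    2    3
  b   1    1    2    3
  d   2    1    1    2
  d   3    2    1    2
Edit distance = dp[3][3] = 2

2


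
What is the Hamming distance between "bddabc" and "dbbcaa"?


Comparing "bddabc" and "dbbcaa" position by position:
  Position 0: 'b' vs 'd' => differ
  Position 1: 'd' vs 'b' => differ
  Position 2: 'd' vs 'b' => differ
  Position 3: 'a' vs 'c' => differ
  Position 4: 'b' vs 'a' => differ
  Position 5: 'c' vs 'a' => differ
Total differences (Hamming distance): 6

6


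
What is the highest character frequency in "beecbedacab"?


Input: beecbedacab
Character counts:
  'a': 2
  'b': 3
  'c': 2
  'd': 1
  'e': 3
Maximum frequency: 3

3


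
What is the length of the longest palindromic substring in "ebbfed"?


Input: "ebbfed"
Checking substrings for palindromes:
  [1:3] "bb" (len 2) => palindrome
Longest palindromic substring: "bb" with length 2

2


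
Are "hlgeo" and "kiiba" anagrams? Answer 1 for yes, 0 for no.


Strings: "hlgeo", "kiiba"
Sorted first:  eghlo
Sorted second: abiik
Differ at position 0: 'e' vs 'a' => not anagrams

0


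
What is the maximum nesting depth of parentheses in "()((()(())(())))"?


Input: "()((()(())(())))"
Tracking depth:
  Position 0 '(': depth becomes 1
  Position 1 ')': depth becomes 0
  Position 2 '(': depth becomes 1
  Position 3 '(': depth becomes 2
  Position 4 '(': depth becomes 3
  Position 5 ')': depth becomes 2
  Position 6 '(': depth becomes 3
  Position 7 '(': depth becomes 4
  Position 8 ')': depth becomes 3
  Position 9 ')': depth becomes 2
  Position 10 '(': depth becomes 3
  Position 11 '(': depth becomes 4
  Position 12 ')': depth becomes 3
  Position 13 ')': depth becomes 2
  Position 14 ')': depth becomes 1
  Position 15 ')': depth becomes 0
Maximum depth reached: 4

4


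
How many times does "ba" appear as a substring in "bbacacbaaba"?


Searching for "ba" in "bbacacbaaba"
Scanning each position:
  Position 0: "bb" => no
  Position 1: "ba" => MATCH
  Position 2: "ac" => no
  Position 3: "ca" => no
  Position 4: "ac" => no
  Position 5: "cb" => no
  Position 6: "ba" => MATCH
  Position 7: "aa" => no
  Position 8: "ab" => no
  Position 9: "ba" => MATCH
Total occurrences: 3

3


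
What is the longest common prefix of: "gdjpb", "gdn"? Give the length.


Words: gdjpb, gdn
  Position 0: all 'g' => match
  Position 1: all 'd' => match
  Position 2: ('j', 'n') => mismatch, stop
LCP = "gd" (length 2)

2


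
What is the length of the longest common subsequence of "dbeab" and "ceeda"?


LCS of "dbeab" and "ceeda"
DP table:
           c    e    e    d    a
      0    0    0    0    0    0
  d   0    0    0    0    1    1
  b   0    0    0    0    1    1
  e   0    0    1    1    1    1
  a   0    0    1    1    1    2
  b   0    0    1    1    1    2
LCS length = dp[5][5] = 2

2


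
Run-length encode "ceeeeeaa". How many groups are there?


Input: ceeeeeaa
Scanning for consecutive runs:
  Group 1: 'c' x 1 (positions 0-0)
  Group 2: 'e' x 5 (positions 1-5)
  Group 3: 'a' x 2 (positions 6-7)
Total groups: 3

3


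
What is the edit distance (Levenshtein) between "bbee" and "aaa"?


Computing edit distance: "bbee" -> "aaa"
DP table:
           a    a    a
      0    1    2    3
  b   1    1    2    3
  b   2    2    2    3
  e   3    3    3    3
  e   4    4    4    4
Edit distance = dp[4][3] = 4

4


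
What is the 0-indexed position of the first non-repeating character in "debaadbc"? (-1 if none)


Input: debaadbc
Character frequencies:
  'a': 2
  'b': 2
  'c': 1
  'd': 2
  'e': 1
Scanning left to right for freq == 1:
  Position 0 ('d'): freq=2, skip
  Position 1 ('e'): unique! => answer = 1

1


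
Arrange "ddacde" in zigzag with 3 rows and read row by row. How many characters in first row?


Zigzag "ddacde" into 3 rows:
Placing characters:
  'd' => row 0
  'd' => row 1
  'a' => row 2
  'c' => row 1
  'd' => row 0
  'e' => row 1
Rows:
  Row 0: "dd"
  Row 1: "dce"
  Row 2: "a"
First row length: 2

2


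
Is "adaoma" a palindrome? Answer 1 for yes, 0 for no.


Input: adaoma
Reversed: amoada
  Compare pos 0 ('a') with pos 5 ('a'): match
  Compare pos 1 ('d') with pos 4 ('m'): MISMATCH
  Compare pos 2 ('a') with pos 3 ('o'): MISMATCH
Result: not a palindrome

0


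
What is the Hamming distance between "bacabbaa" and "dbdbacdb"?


Comparing "bacabbaa" and "dbdbacdb" position by position:
  Position 0: 'b' vs 'd' => differ
  Position 1: 'a' vs 'b' => differ
  Position 2: 'c' vs 'd' => differ
  Position 3: 'a' vs 'b' => differ
  Position 4: 'b' vs 'a' => differ
  Position 5: 'b' vs 'c' => differ
  Position 6: 'a' vs 'd' => differ
  Position 7: 'a' vs 'b' => differ
Total differences (Hamming distance): 8

8


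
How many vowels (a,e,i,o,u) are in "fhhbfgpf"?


Input: fhhbfgpf
Checking each character:
  'f' at position 0: consonant
  'h' at position 1: consonant
  'h' at position 2: consonant
  'b' at position 3: consonant
  'f' at position 4: consonant
  'g' at position 5: consonant
  'p' at position 6: consonant
  'f' at position 7: consonant
Total vowels: 0

0


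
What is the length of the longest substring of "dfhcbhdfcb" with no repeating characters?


Input: "dfhcbhdfcb"
Sliding window (track last position of each char):
  Position 0 ('d'): window [0,0] length 1 -- new best
  Position 1 ('f'): window [0,1] length 2 -- new best
  Position 2 ('h'): window [0,2] length 3 -- new best
  Position 3 ('c'): window [0,3] length 4 -- new best
  Position 4 ('b'): window [0,4] length 5 -- new best
  Position 5 ('h'): repeat (last at 2), move window start to 3
  Position 5 ('h'): window [3,5] length 3
  Position 6 ('d'): window [3,6] length 4
  Position 7 ('f'): window [3,7] length 5
  Position 8 ('c'): repeat (last at 3), move window start to 4
  Position 8 ('c'): window [4,8] length 5
  Position 9 ('b'): repeat (last at 4), move window start to 5
  Position 9 ('b'): window [5,9] length 5
Longest substring with no repeats: "dfhcb" with length 5

5


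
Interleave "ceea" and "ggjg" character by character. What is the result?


Interleaving "ceea" and "ggjg":
  Position 0: 'c' from first, 'g' from second => "cg"
  Position 1: 'e' from first, 'g' from second => "eg"
  Position 2: 'e' from first, 'j' from second => "ej"
  Position 3: 'a' from first, 'g' from second => "ag"
Result: cgegejag

cgegejag


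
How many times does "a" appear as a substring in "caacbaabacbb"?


Searching for "a" in "caacbaabacbb"
Scanning each position:
  Position 0: "c" => no
  Position 1: "a" => MATCH
  Position 2: "a" => MATCH
  Position 3: "c" => no
  Position 4: "b" => no
  Position 5: "a" => MATCH
  Position 6: "a" => MATCH
  Position 7: "b" => no
  Position 8: "a" => MATCH
  Position 9: "c" => no
  Position 10: "b" => no
  Position 11: "b" => no
Total occurrences: 5

5


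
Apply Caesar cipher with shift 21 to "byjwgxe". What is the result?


Caesar cipher: shift "byjwgxe" by 21
  'b' (pos 1) + 21 = pos 22 = 'w'
  'y' (pos 24) + 21 = pos 19 = 't'
  'j' (pos 9) + 21 = pos 4 = 'e'
  'w' (pos 22) + 21 = pos 17 = 'r'
  'g' (pos 6) + 21 = pos 1 = 'b'
  'x' (pos 23) + 21 = pos 18 = 's'
  'e' (pos 4) + 21 = pos 25 = 'z'
Result: wterbsz

wterbsz


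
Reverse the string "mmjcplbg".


Input: mmjcplbg
Reading characters right to left:
  Position 7: 'g'
  Position 6: 'b'
  Position 5: 'l'
  Position 4: 'p'
  Position 3: 'c'
  Position 2: 'j'
  Position 1: 'm'
  Position 0: 'm'
Reversed: gblpcjmm

gblpcjmm


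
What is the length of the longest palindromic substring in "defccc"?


Input: "defccc"
Checking substrings for palindromes:
  [3:6] "ccc" (len 3) => palindrome
  [3:5] "cc" (len 2) => palindrome
  [4:6] "cc" (len 2) => palindrome
Longest palindromic substring: "ccc" with length 3

3


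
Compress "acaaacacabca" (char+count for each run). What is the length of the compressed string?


Input: acaaacacabca
Runs:
  'a' x 1 => "a1"
  'c' x 1 => "c1"
  'a' x 3 => "a3"
  'c' x 1 => "c1"
  'a' x 1 => "a1"
  'c' x 1 => "c1"
  'a' x 1 => "a1"
  'b' x 1 => "b1"
  'c' x 1 => "c1"
  'a' x 1 => "a1"
Compressed: "a1c1a3c1a1c1a1b1c1a1"
Compressed length: 20

20


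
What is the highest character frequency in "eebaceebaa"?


Input: eebaceebaa
Character counts:
  'a': 3
  'b': 2
  'c': 1
  'e': 4
Maximum frequency: 4

4


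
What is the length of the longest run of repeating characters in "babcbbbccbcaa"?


Input: "babcbbbccbcaa"
Scanning for longest run:
  Position 1 ('a'): new char, reset run to 1
  Position 2 ('b'): new char, reset run to 1
  Position 3 ('c'): new char, reset run to 1
  Position 4 ('b'): new char, reset run to 1
  Position 5 ('b'): continues run of 'b', length=2
  Position 6 ('b'): continues run of 'b', length=3
  Position 7 ('c'): new char, reset run to 1
  Position 8 ('c'): continues run of 'c', length=2
  Position 9 ('b'): new char, reset run to 1
  Position 10 ('c'): new char, reset run to 1
  Position 11 ('a'): new char, reset run to 1
  Position 12 ('a'): continues run of 'a', length=2
Longest run: 'b' with length 3

3


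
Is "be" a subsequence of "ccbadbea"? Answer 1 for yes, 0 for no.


Check if "be" is a subsequence of "ccbadbea"
Greedy scan:
  Position 0 ('c'): no match needed
  Position 1 ('c'): no match needed
  Position 2 ('b'): matches sub[0] = 'b'
  Position 3 ('a'): no match needed
  Position 4 ('d'): no match needed
  Position 5 ('b'): no match needed
  Position 6 ('e'): matches sub[1] = 'e'
  Position 7 ('a'): no match needed
All 2 characters matched => is a subsequence

1


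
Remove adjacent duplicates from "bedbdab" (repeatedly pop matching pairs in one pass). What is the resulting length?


Input: bedbdab
Stack-based adjacent duplicate removal:
  Read 'b': push. Stack: b
  Read 'e': push. Stack: be
  Read 'd': push. Stack: bed
  Read 'b': push. Stack: bedb
  Read 'd': push. Stack: bedbd
  Read 'a': push. Stack: bedbda
  Read 'b': push. Stack: bedbdab
Final stack: "bedbdab" (length 7)

7


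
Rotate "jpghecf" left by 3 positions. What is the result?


Input: "jpghecf", rotate left by 3
First 3 characters: "jpg"
Remaining characters: "hecf"
Concatenate remaining + first: "hecf" + "jpg" = "hecfjpg"

hecfjpg


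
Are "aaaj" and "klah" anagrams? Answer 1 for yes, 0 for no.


Strings: "aaaj", "klah"
Sorted first:  aaaj
Sorted second: ahkl
Differ at position 1: 'a' vs 'h' => not anagrams

0


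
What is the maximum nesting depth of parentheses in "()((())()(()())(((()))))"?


Input: "()((())()(()())(((()))))"
Tracking depth:
  Position 0 '(': depth becomes 1
  Position 1 ')': depth becomes 0
  Position 2 '(': depth becomes 1
  Position 3 '(': depth becomes 2
  Position 4 '(': depth becomes 3
  Position 5 ')': depth becomes 2
  Position 6 ')': depth becomes 1
  Position 7 '(': depth becomes 2
  Position 8 ')': depth becomes 1
  Position 9 '(': depth becomes 2
  Position 10 '(': depth becomes 3
  Position 11 ')': depth becomes 2
  Position 12 '(': depth becomes 3
  Position 13 ')': depth becomes 2
  Position 14 ')': depth becomes 1
  Position 15 '(': depth becomes 2
  Position 16 '(': depth becomes 3
  Position 17 '(': depth becomes 4
  Position 18 '(': depth becomes 5
  Position 19 ')': depth becomes 4
  Position 20 ')': depth becomes 3
  Position 21 ')': depth becomes 2
  Position 22 ')': depth becomes 1
  Position 23 ')': depth becomes 0
Maximum depth reached: 5

5


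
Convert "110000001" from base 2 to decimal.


Input: "110000001" in base 2
Positional expansion:
  Digit '1' (value 1) x 2^8 = 256
  Digit '1' (value 1) x 2^7 = 128
  Digit '0' (value 0) x 2^6 = 0
  Digit '0' (value 0) x 2^5 = 0
  Digit '0' (value 0) x 2^4 = 0
  Digit '0' (value 0) x 2^3 = 0
  Digit '0' (value 0) x 2^2 = 0
  Digit '0' (value 0) x 2^1 = 0
  Digit '1' (value 1) x 2^0 = 1
Sum = 385

385


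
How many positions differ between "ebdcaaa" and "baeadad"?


Comparing "ebdcaaa" and "baeadad" position by position:
  Position 0: 'e' vs 'b' => DIFFER
  Position 1: 'b' vs 'a' => DIFFER
  Position 2: 'd' vs 'e' => DIFFER
  Position 3: 'c' vs 'a' => DIFFER
  Position 4: 'a' vs 'd' => DIFFER
  Position 5: 'a' vs 'a' => same
  Position 6: 'a' vs 'd' => DIFFER
Positions that differ: 6

6


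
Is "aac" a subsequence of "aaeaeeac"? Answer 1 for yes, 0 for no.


Check if "aac" is a subsequence of "aaeaeeac"
Greedy scan:
  Position 0 ('a'): matches sub[0] = 'a'
  Position 1 ('a'): matches sub[1] = 'a'
  Position 2 ('e'): no match needed
  Position 3 ('a'): no match needed
  Position 4 ('e'): no match needed
  Position 5 ('e'): no match needed
  Position 6 ('a'): no match needed
  Position 7 ('c'): matches sub[2] = 'c'
All 3 characters matched => is a subsequence

1


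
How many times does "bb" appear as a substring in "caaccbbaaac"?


Searching for "bb" in "caaccbbaaac"
Scanning each position:
  Position 0: "ca" => no
  Position 1: "aa" => no
  Position 2: "ac" => no
  Position 3: "cc" => no
  Position 4: "cb" => no
  Position 5: "bb" => MATCH
  Position 6: "ba" => no
  Position 7: "aa" => no
  Position 8: "aa" => no
  Position 9: "ac" => no
Total occurrences: 1

1


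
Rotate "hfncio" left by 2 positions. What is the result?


Input: "hfncio", rotate left by 2
First 2 characters: "hf"
Remaining characters: "ncio"
Concatenate remaining + first: "ncio" + "hf" = "nciohf"

nciohf


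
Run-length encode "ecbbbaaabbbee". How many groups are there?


Input: ecbbbaaabbbee
Scanning for consecutive runs:
  Group 1: 'e' x 1 (positions 0-0)
  Group 2: 'c' x 1 (positions 1-1)
  Group 3: 'b' x 3 (positions 2-4)
  Group 4: 'a' x 3 (positions 5-7)
  Group 5: 'b' x 3 (positions 8-10)
  Group 6: 'e' x 2 (positions 11-12)
Total groups: 6

6


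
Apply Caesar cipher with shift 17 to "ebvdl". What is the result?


Caesar cipher: shift "ebvdl" by 17
  'e' (pos 4) + 17 = pos 21 = 'v'
  'b' (pos 1) + 17 = pos 18 = 's'
  'v' (pos 21) + 17 = pos 12 = 'm'
  'd' (pos 3) + 17 = pos 20 = 'u'
  'l' (pos 11) + 17 = pos 2 = 'c'
Result: vsmuc

vsmuc


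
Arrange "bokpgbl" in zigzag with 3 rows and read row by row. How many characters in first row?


Zigzag "bokpgbl" into 3 rows:
Placing characters:
  'b' => row 0
  'o' => row 1
  'k' => row 2
  'p' => row 1
  'g' => row 0
  'b' => row 1
  'l' => row 2
Rows:
  Row 0: "bg"
  Row 1: "opb"
  Row 2: "kl"
First row length: 2

2


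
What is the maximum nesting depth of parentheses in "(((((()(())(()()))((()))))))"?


Input: "(((((()(())(()()))((()))))))"
Tracking depth:
  Position 0 '(': depth becomes 1
  Position 1 '(': depth becomes 2
  Position 2 '(': depth becomes 3
  Position 3 '(': depth becomes 4
  Position 4 '(': depth becomes 5
  Position 5 '(': depth becomes 6
  Position 6 ')': depth becomes 5
  Position 7 '(': depth becomes 6
  Position 8 '(': depth becomes 7
  Position 9 ')': depth becomes 6
  Position 10 ')': depth becomes 5
  Position 11 '(': depth becomes 6
  Position 12 '(': depth becomes 7
  Position 13 ')': depth becomes 6
  Position 14 '(': depth becomes 7
  Position 15 ')': depth becomes 6
  Position 16 ')': depth becomes 5
  Position 17 ')': depth becomes 4
  Position 18 '(': depth becomes 5
  Position 19 '(': depth becomes 6
  Position 20 '(': depth becomes 7
  Position 21 ')': depth becomes 6
  Position 22 ')': depth becomes 5
  Position 23 ')': depth becomes 4
  Position 24 ')': depth becomes 3
  Position 25 ')': depth becomes 2
  Position 26 ')': depth becomes 1
  Position 27 ')': depth becomes 0
Maximum depth reached: 7

7


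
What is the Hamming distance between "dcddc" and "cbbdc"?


Comparing "dcddc" and "cbbdc" position by position:
  Position 0: 'd' vs 'c' => differ
  Position 1: 'c' vs 'b' => differ
  Position 2: 'd' vs 'b' => differ
  Position 3: 'd' vs 'd' => same
  Position 4: 'c' vs 'c' => same
Total differences (Hamming distance): 3

3


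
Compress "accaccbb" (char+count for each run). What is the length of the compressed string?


Input: accaccbb
Runs:
  'a' x 1 => "a1"
  'c' x 2 => "c2"
  'a' x 1 => "a1"
  'c' x 2 => "c2"
  'b' x 2 => "b2"
Compressed: "a1c2a1c2b2"
Compressed length: 10

10


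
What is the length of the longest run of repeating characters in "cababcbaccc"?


Input: "cababcbaccc"
Scanning for longest run:
  Position 1 ('a'): new char, reset run to 1
  Position 2 ('b'): new char, reset run to 1
  Position 3 ('a'): new char, reset run to 1
  Position 4 ('b'): new char, reset run to 1
  Position 5 ('c'): new char, reset run to 1
  Position 6 ('b'): new char, reset run to 1
  Position 7 ('a'): new char, reset run to 1
  Position 8 ('c'): new char, reset run to 1
  Position 9 ('c'): continues run of 'c', length=2
  Position 10 ('c'): continues run of 'c', length=3
Longest run: 'c' with length 3

3


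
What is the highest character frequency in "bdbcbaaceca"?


Input: bdbcbaaceca
Character counts:
  'a': 3
  'b': 3
  'c': 3
  'd': 1
  'e': 1
Maximum frequency: 3

3


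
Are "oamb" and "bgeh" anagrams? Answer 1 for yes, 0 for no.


Strings: "oamb", "bgeh"
Sorted first:  abmo
Sorted second: begh
Differ at position 0: 'a' vs 'b' => not anagrams

0


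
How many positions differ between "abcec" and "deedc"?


Comparing "abcec" and "deedc" position by position:
  Position 0: 'a' vs 'd' => DIFFER
  Position 1: 'b' vs 'e' => DIFFER
  Position 2: 'c' vs 'e' => DIFFER
  Position 3: 'e' vs 'd' => DIFFER
  Position 4: 'c' vs 'c' => same
Positions that differ: 4

4


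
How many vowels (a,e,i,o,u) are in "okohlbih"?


Input: okohlbih
Checking each character:
  'o' at position 0: vowel (running total: 1)
  'k' at position 1: consonant
  'o' at position 2: vowel (running total: 2)
  'h' at position 3: consonant
  'l' at position 4: consonant
  'b' at position 5: consonant
  'i' at position 6: vowel (running total: 3)
  'h' at position 7: consonant
Total vowels: 3

3


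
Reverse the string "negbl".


Input: negbl
Reading characters right to left:
  Position 4: 'l'
  Position 3: 'b'
  Position 2: 'g'
  Position 1: 'e'
  Position 0: 'n'
Reversed: lbgen

lbgen


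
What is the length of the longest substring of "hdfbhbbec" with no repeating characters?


Input: "hdfbhbbec"
Sliding window (track last position of each char):
  Position 0 ('h'): window [0,0] length 1 -- new best
  Position 1 ('d'): window [0,1] length 2 -- new best
  Position 2 ('f'): window [0,2] length 3 -- new best
  Position 3 ('b'): window [0,3] length 4 -- new best
  Position 4 ('h'): repeat (last at 0), move window start to 1
  Position 4 ('h'): window [1,4] length 4
  Position 5 ('b'): repeat (last at 3), move window start to 4
  Position 5 ('b'): window [4,5] length 2
  Position 6 ('b'): repeat (last at 5), move window start to 6
  Position 6 ('b'): window [6,6] length 1
  Position 7 ('e'): window [6,7] length 2
  Position 8 ('c'): window [6,8] length 3
Longest substring with no repeats: "hdfb" with length 4

4


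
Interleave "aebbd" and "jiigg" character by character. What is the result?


Interleaving "aebbd" and "jiigg":
  Position 0: 'a' from first, 'j' from second => "aj"
  Position 1: 'e' from first, 'i' from second => "ei"
  Position 2: 'b' from first, 'i' from second => "bi"
  Position 3: 'b' from first, 'g' from second => "bg"
  Position 4: 'd' from first, 'g' from second => "dg"
Result: ajeibibgdg

ajeibibgdg


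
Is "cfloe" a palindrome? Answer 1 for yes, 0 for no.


Input: cfloe
Reversed: eolfc
  Compare pos 0 ('c') with pos 4 ('e'): MISMATCH
  Compare pos 1 ('f') with pos 3 ('o'): MISMATCH
Result: not a palindrome

0


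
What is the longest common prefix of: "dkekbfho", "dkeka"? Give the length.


Words: dkekbfho, dkeka
  Position 0: all 'd' => match
  Position 1: all 'k' => match
  Position 2: all 'e' => match
  Position 3: all 'k' => match
  Position 4: ('b', 'a') => mismatch, stop
LCP = "dkek" (length 4)

4


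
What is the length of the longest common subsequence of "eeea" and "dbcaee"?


LCS of "eeea" and "dbcaee"
DP table:
           d    b    c    a    e    e
      0    0    0    0    0    0    0
  e   0    0    0    0    0    1    1
  e   0    0    0    0    0    1    2
  e   0    0    0    0    0    1    2
  a   0    0    0    0    1    1    2
LCS length = dp[4][6] = 2

2


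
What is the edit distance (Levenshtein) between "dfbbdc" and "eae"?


Computing edit distance: "dfbbdc" -> "eae"
DP table:
           e    a    e
      0    1    2    3
  d   1    1    2    3
  f   2    2    2    3
  b   3    3    3    3
  b   4    4    4    4
  d   5    5    5    5
  c   6    6    6    6
Edit distance = dp[6][3] = 6

6


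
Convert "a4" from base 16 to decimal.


Input: "a4" in base 16
Positional expansion:
  Digit 'a' (value 10) x 16^1 = 160
  Digit '4' (value 4) x 16^0 = 4
Sum = 164

164


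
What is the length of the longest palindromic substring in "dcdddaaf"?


Input: "dcdddaaf"
Checking substrings for palindromes:
  [0:3] "dcd" (len 3) => palindrome
  [2:5] "ddd" (len 3) => palindrome
  [2:4] "dd" (len 2) => palindrome
  [3:5] "dd" (len 2) => palindrome
  [5:7] "aa" (len 2) => palindrome
Longest palindromic substring: "dcd" with length 3

3


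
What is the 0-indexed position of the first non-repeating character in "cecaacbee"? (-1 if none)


Input: cecaacbee
Character frequencies:
  'a': 2
  'b': 1
  'c': 3
  'e': 3
Scanning left to right for freq == 1:
  Position 0 ('c'): freq=3, skip
  Position 1 ('e'): freq=3, skip
  Position 2 ('c'): freq=3, skip
  Position 3 ('a'): freq=2, skip
  Position 4 ('a'): freq=2, skip
  Position 5 ('c'): freq=3, skip
  Position 6 ('b'): unique! => answer = 6

6


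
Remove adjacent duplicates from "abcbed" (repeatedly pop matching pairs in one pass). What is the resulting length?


Input: abcbed
Stack-based adjacent duplicate removal:
  Read 'a': push. Stack: a
  Read 'b': push. Stack: ab
  Read 'c': push. Stack: abc
  Read 'b': push. Stack: abcb
  Read 'e': push. Stack: abcbe
  Read 'd': push. Stack: abcbed
Final stack: "abcbed" (length 6)

6


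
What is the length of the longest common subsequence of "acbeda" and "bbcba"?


LCS of "acbeda" and "bbcba"
DP table:
           b    b    c    b    a
      0    0    0    0    0    0
  a   0    0    0    0    0    1
  c   0    0    0    1    1    1
  b   0    1    1    1    2    2
  e   0    1    1    1    2    2
  d   0    1    1    1    2    2
  a   0    1    1    1    2    3
LCS length = dp[6][5] = 3

3


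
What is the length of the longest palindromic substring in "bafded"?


Input: "bafded"
Checking substrings for palindromes:
  [3:6] "ded" (len 3) => palindrome
Longest palindromic substring: "ded" with length 3

3


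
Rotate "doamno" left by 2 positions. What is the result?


Input: "doamno", rotate left by 2
First 2 characters: "do"
Remaining characters: "amno"
Concatenate remaining + first: "amno" + "do" = "amnodo"

amnodo


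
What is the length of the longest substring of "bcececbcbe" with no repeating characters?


Input: "bcececbcbe"
Sliding window (track last position of each char):
  Position 0 ('b'): window [0,0] length 1 -- new best
  Position 1 ('c'): window [0,1] length 2 -- new best
  Position 2 ('e'): window [0,2] length 3 -- new best
  Position 3 ('c'): repeat (last at 1), move window start to 2
  Position 3 ('c'): window [2,3] length 2
  Position 4 ('e'): repeat (last at 2), move window start to 3
  Position 4 ('e'): window [3,4] length 2
  Position 5 ('c'): repeat (last at 3), move window start to 4
  Position 5 ('c'): window [4,5] length 2
  Position 6 ('b'): window [4,6] length 3
  Position 7 ('c'): repeat (last at 5), move window start to 6
  Position 7 ('c'): window [6,7] length 2
  Position 8 ('b'): repeat (last at 6), move window start to 7
  Position 8 ('b'): window [7,8] length 2
  Position 9 ('e'): window [7,9] length 3
Longest substring with no repeats: "bce" with length 3

3


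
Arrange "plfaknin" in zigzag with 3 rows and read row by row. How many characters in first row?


Zigzag "plfaknin" into 3 rows:
Placing characters:
  'p' => row 0
  'l' => row 1
  'f' => row 2
  'a' => row 1
  'k' => row 0
  'n' => row 1
  'i' => row 2
  'n' => row 1
Rows:
  Row 0: "pk"
  Row 1: "lann"
  Row 2: "fi"
First row length: 2

2


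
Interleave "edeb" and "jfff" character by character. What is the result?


Interleaving "edeb" and "jfff":
  Position 0: 'e' from first, 'j' from second => "ej"
  Position 1: 'd' from first, 'f' from second => "df"
  Position 2: 'e' from first, 'f' from second => "ef"
  Position 3: 'b' from first, 'f' from second => "bf"
Result: ejdfefbf

ejdfefbf


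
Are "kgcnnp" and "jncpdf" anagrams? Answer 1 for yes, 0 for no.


Strings: "kgcnnp", "jncpdf"
Sorted first:  cgknnp
Sorted second: cdfjnp
Differ at position 1: 'g' vs 'd' => not anagrams

0


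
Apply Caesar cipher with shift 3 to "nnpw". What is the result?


Caesar cipher: shift "nnpw" by 3
  'n' (pos 13) + 3 = pos 16 = 'q'
  'n' (pos 13) + 3 = pos 16 = 'q'
  'p' (pos 15) + 3 = pos 18 = 's'
  'w' (pos 22) + 3 = pos 25 = 'z'
Result: qqsz

qqsz


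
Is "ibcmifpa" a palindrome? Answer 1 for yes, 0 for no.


Input: ibcmifpa
Reversed: apfimcbi
  Compare pos 0 ('i') with pos 7 ('a'): MISMATCH
  Compare pos 1 ('b') with pos 6 ('p'): MISMATCH
  Compare pos 2 ('c') with pos 5 ('f'): MISMATCH
  Compare pos 3 ('m') with pos 4 ('i'): MISMATCH
Result: not a palindrome

0


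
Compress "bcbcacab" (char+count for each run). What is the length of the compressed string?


Input: bcbcacab
Runs:
  'b' x 1 => "b1"
  'c' x 1 => "c1"
  'b' x 1 => "b1"
  'c' x 1 => "c1"
  'a' x 1 => "a1"
  'c' x 1 => "c1"
  'a' x 1 => "a1"
  'b' x 1 => "b1"
Compressed: "b1c1b1c1a1c1a1b1"
Compressed length: 16

16


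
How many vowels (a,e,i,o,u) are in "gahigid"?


Input: gahigid
Checking each character:
  'g' at position 0: consonant
  'a' at position 1: vowel (running total: 1)
  'h' at position 2: consonant
  'i' at position 3: vowel (running total: 2)
  'g' at position 4: consonant
  'i' at position 5: vowel (running total: 3)
  'd' at position 6: consonant
Total vowels: 3

3


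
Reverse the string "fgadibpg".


Input: fgadibpg
Reading characters right to left:
  Position 7: 'g'
  Position 6: 'p'
  Position 5: 'b'
  Position 4: 'i'
  Position 3: 'd'
  Position 2: 'a'
  Position 1: 'g'
  Position 0: 'f'
Reversed: gpbidagf

gpbidagf


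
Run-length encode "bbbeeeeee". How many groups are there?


Input: bbbeeeeee
Scanning for consecutive runs:
  Group 1: 'b' x 3 (positions 0-2)
  Group 2: 'e' x 6 (positions 3-8)
Total groups: 2

2


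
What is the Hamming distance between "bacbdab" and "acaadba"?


Comparing "bacbdab" and "acaadba" position by position:
  Position 0: 'b' vs 'a' => differ
  Position 1: 'a' vs 'c' => differ
  Position 2: 'c' vs 'a' => differ
  Position 3: 'b' vs 'a' => differ
  Position 4: 'd' vs 'd' => same
  Position 5: 'a' vs 'b' => differ
  Position 6: 'b' vs 'a' => differ
Total differences (Hamming distance): 6

6


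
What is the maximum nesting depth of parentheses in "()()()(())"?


Input: "()()()(())"
Tracking depth:
  Position 0 '(': depth becomes 1
  Position 1 ')': depth becomes 0
  Position 2 '(': depth becomes 1
  Position 3 ')': depth becomes 0
  Position 4 '(': depth becomes 1
  Position 5 ')': depth becomes 0
  Position 6 '(': depth becomes 1
  Position 7 '(': depth becomes 2
  Position 8 ')': depth becomes 1
  Position 9 ')': depth becomes 0
Maximum depth reached: 2

2


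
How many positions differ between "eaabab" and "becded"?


Comparing "eaabab" and "becded" position by position:
  Position 0: 'e' vs 'b' => DIFFER
  Position 1: 'a' vs 'e' => DIFFER
  Position 2: 'a' vs 'c' => DIFFER
  Position 3: 'b' vs 'd' => DIFFER
  Position 4: 'a' vs 'e' => DIFFER
  Position 5: 'b' vs 'd' => DIFFER
Positions that differ: 6

6


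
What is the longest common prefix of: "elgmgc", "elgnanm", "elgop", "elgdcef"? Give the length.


Words: elgmgc, elgnanm, elgop, elgdcef
  Position 0: all 'e' => match
  Position 1: all 'l' => match
  Position 2: all 'g' => match
  Position 3: ('m', 'n', 'o', 'd') => mismatch, stop
LCP = "elg" (length 3)

3


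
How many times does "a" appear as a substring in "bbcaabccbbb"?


Searching for "a" in "bbcaabccbbb"
Scanning each position:
  Position 0: "b" => no
  Position 1: "b" => no
  Position 2: "c" => no
  Position 3: "a" => MATCH
  Position 4: "a" => MATCH
  Position 5: "b" => no
  Position 6: "c" => no
  Position 7: "c" => no
  Position 8: "b" => no
  Position 9: "b" => no
  Position 10: "b" => no
Total occurrences: 2

2


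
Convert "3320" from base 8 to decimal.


Input: "3320" in base 8
Positional expansion:
  Digit '3' (value 3) x 8^3 = 1536
  Digit '3' (value 3) x 8^2 = 192
  Digit '2' (value 2) x 8^1 = 16
  Digit '0' (value 0) x 8^0 = 0
Sum = 1744

1744


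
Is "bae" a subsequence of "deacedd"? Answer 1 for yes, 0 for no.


Check if "bae" is a subsequence of "deacedd"
Greedy scan:
  Position 0 ('d'): no match needed
  Position 1 ('e'): no match needed
  Position 2 ('a'): no match needed
  Position 3 ('c'): no match needed
  Position 4 ('e'): no match needed
  Position 5 ('d'): no match needed
  Position 6 ('d'): no match needed
Only matched 0/3 characters => not a subsequence

0


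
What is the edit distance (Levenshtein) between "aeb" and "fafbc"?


Computing edit distance: "aeb" -> "fafbc"
DP table:
           f    a    f    b    c
      0    1    2    3    4    5
  a   1    1    1    2    3    4
  e   2    2    2    2    3    4
  b   3    3    3    3    2    3
Edit distance = dp[3][5] = 3

3


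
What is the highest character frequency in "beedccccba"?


Input: beedccccba
Character counts:
  'a': 1
  'b': 2
  'c': 4
  'd': 1
  'e': 2
Maximum frequency: 4

4


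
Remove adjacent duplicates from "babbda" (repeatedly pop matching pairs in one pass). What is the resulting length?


Input: babbda
Stack-based adjacent duplicate removal:
  Read 'b': push. Stack: b
  Read 'a': push. Stack: ba
  Read 'b': push. Stack: bab
  Read 'b': matches stack top 'b' => pop. Stack: ba
  Read 'd': push. Stack: bad
  Read 'a': push. Stack: bada
Final stack: "bada" (length 4)

4


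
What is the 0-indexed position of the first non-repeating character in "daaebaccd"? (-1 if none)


Input: daaebaccd
Character frequencies:
  'a': 3
  'b': 1
  'c': 2
  'd': 2
  'e': 1
Scanning left to right for freq == 1:
  Position 0 ('d'): freq=2, skip
  Position 1 ('a'): freq=3, skip
  Position 2 ('a'): freq=3, skip
  Position 3 ('e'): unique! => answer = 3

3


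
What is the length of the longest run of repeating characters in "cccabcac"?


Input: "cccabcac"
Scanning for longest run:
  Position 1 ('c'): continues run of 'c', length=2
  Position 2 ('c'): continues run of 'c', length=3
  Position 3 ('a'): new char, reset run to 1
  Position 4 ('b'): new char, reset run to 1
  Position 5 ('c'): new char, reset run to 1
  Position 6 ('a'): new char, reset run to 1
  Position 7 ('c'): new char, reset run to 1
Longest run: 'c' with length 3

3


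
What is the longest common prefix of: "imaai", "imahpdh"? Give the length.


Words: imaai, imahpdh
  Position 0: all 'i' => match
  Position 1: all 'm' => match
  Position 2: all 'a' => match
  Position 3: ('a', 'h') => mismatch, stop
LCP = "ima" (length 3)

3


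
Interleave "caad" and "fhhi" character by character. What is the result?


Interleaving "caad" and "fhhi":
  Position 0: 'c' from first, 'f' from second => "cf"
  Position 1: 'a' from first, 'h' from second => "ah"
  Position 2: 'a' from first, 'h' from second => "ah"
  Position 3: 'd' from first, 'i' from second => "di"
Result: cfahahdi

cfahahdi


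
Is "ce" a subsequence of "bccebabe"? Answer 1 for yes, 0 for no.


Check if "ce" is a subsequence of "bccebabe"
Greedy scan:
  Position 0 ('b'): no match needed
  Position 1 ('c'): matches sub[0] = 'c'
  Position 2 ('c'): no match needed
  Position 3 ('e'): matches sub[1] = 'e'
  Position 4 ('b'): no match needed
  Position 5 ('a'): no match needed
  Position 6 ('b'): no match needed
  Position 7 ('e'): no match needed
All 2 characters matched => is a subsequence

1


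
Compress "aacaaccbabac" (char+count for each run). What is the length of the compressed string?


Input: aacaaccbabac
Runs:
  'a' x 2 => "a2"
  'c' x 1 => "c1"
  'a' x 2 => "a2"
  'c' x 2 => "c2"
  'b' x 1 => "b1"
  'a' x 1 => "a1"
  'b' x 1 => "b1"
  'a' x 1 => "a1"
  'c' x 1 => "c1"
Compressed: "a2c1a2c2b1a1b1a1c1"
Compressed length: 18

18


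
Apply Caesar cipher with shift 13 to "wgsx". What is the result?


Caesar cipher: shift "wgsx" by 13
  'w' (pos 22) + 13 = pos 9 = 'j'
  'g' (pos 6) + 13 = pos 19 = 't'
  's' (pos 18) + 13 = pos 5 = 'f'
  'x' (pos 23) + 13 = pos 10 = 'k'
Result: jtfk

jtfk


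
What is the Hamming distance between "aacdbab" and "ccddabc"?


Comparing "aacdbab" and "ccddabc" position by position:
  Position 0: 'a' vs 'c' => differ
  Position 1: 'a' vs 'c' => differ
  Position 2: 'c' vs 'd' => differ
  Position 3: 'd' vs 'd' => same
  Position 4: 'b' vs 'a' => differ
  Position 5: 'a' vs 'b' => differ
  Position 6: 'b' vs 'c' => differ
Total differences (Hamming distance): 6

6


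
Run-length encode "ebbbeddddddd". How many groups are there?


Input: ebbbeddddddd
Scanning for consecutive runs:
  Group 1: 'e' x 1 (positions 0-0)
  Group 2: 'b' x 3 (positions 1-3)
  Group 3: 'e' x 1 (positions 4-4)
  Group 4: 'd' x 7 (positions 5-11)
Total groups: 4

4


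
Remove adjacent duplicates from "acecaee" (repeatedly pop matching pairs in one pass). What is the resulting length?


Input: acecaee
Stack-based adjacent duplicate removal:
  Read 'a': push. Stack: a
  Read 'c': push. Stack: ac
  Read 'e': push. Stack: ace
  Read 'c': push. Stack: acec
  Read 'a': push. Stack: aceca
  Read 'e': push. Stack: acecae
  Read 'e': matches stack top 'e' => pop. Stack: aceca
Final stack: "aceca" (length 5)

5


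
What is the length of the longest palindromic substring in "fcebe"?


Input: "fcebe"
Checking substrings for palindromes:
  [2:5] "ebe" (len 3) => palindrome
Longest palindromic substring: "ebe" with length 3

3


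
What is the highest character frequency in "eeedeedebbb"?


Input: eeedeedebbb
Character counts:
  'b': 3
  'd': 2
  'e': 6
Maximum frequency: 6

6


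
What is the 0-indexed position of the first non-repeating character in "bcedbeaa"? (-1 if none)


Input: bcedbeaa
Character frequencies:
  'a': 2
  'b': 2
  'c': 1
  'd': 1
  'e': 2
Scanning left to right for freq == 1:
  Position 0 ('b'): freq=2, skip
  Position 1 ('c'): unique! => answer = 1

1


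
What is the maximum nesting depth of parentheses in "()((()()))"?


Input: "()((()()))"
Tracking depth:
  Position 0 '(': depth becomes 1
  Position 1 ')': depth becomes 0
  Position 2 '(': depth becomes 1
  Position 3 '(': depth becomes 2
  Position 4 '(': depth becomes 3
  Position 5 ')': depth becomes 2
  Position 6 '(': depth becomes 3
  Position 7 ')': depth becomes 2
  Position 8 ')': depth becomes 1
  Position 9 ')': depth becomes 0
Maximum depth reached: 3

3


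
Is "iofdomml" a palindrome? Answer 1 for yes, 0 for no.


Input: iofdomml
Reversed: lmmodfoi
  Compare pos 0 ('i') with pos 7 ('l'): MISMATCH
  Compare pos 1 ('o') with pos 6 ('m'): MISMATCH
  Compare pos 2 ('f') with pos 5 ('m'): MISMATCH
  Compare pos 3 ('d') with pos 4 ('o'): MISMATCH
Result: not a palindrome

0


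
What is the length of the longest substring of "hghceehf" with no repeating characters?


Input: "hghceehf"
Sliding window (track last position of each char):
  Position 0 ('h'): window [0,0] length 1 -- new best
  Position 1 ('g'): window [0,1] length 2 -- new best
  Position 2 ('h'): repeat (last at 0), move window start to 1
  Position 2 ('h'): window [1,2] length 2
  Position 3 ('c'): window [1,3] length 3 -- new best
  Position 4 ('e'): window [1,4] length 4 -- new best
  Position 5 ('e'): repeat (last at 4), move window start to 5
  Position 5 ('e'): window [5,5] length 1
  Position 6 ('h'): window [5,6] length 2
  Position 7 ('f'): window [5,7] length 3
Longest substring with no repeats: "ghce" with length 4

4
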